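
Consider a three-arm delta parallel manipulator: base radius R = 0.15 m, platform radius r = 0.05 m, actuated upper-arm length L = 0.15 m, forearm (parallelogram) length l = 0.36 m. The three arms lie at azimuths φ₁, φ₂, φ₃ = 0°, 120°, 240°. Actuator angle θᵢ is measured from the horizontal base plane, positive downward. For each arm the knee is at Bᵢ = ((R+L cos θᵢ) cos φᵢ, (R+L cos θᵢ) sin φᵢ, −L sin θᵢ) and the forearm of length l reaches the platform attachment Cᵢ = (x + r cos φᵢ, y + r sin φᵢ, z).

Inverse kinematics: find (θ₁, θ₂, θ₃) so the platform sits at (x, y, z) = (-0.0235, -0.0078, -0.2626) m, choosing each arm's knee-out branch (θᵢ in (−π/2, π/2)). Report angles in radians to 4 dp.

arm 1 (φ=0.0°): x'=-0.0235, y'=-0.0078
  e−x'=0.1235;  (l²−L²−(e−x')²−y'²−z²)/2L = 0.0761
  γ=atan2(-0.2626,0.1235)=-1.1312;  ψ=arccos(0.2622)=1.3055;  θ1=γ+ψ≈0.1743
arm 2 (φ=120.0°): x'=0.0050, y'=0.0243
  A=0.0950, B=-0.2626, C=(l²−L²−A²−y'²−z²)/(2L)=0.0951
  √(A²+B²)=0.2793;  θ2 = -1.2237+1.2233 ≈ -0.0003
φ3=240.0° → target in arm frame (0.0185, -0.0165)
  A cos θ + B sin θ = C:  0.0815·cos θ + -0.2626·sin θ = 0.1041
  √(A²+B²)=0.2750;  θ3 = -1.2699+1.1825 ≈ -0.0874

θ₁ = 0.1743, θ₂ = -0.0003, θ₃ = -0.0874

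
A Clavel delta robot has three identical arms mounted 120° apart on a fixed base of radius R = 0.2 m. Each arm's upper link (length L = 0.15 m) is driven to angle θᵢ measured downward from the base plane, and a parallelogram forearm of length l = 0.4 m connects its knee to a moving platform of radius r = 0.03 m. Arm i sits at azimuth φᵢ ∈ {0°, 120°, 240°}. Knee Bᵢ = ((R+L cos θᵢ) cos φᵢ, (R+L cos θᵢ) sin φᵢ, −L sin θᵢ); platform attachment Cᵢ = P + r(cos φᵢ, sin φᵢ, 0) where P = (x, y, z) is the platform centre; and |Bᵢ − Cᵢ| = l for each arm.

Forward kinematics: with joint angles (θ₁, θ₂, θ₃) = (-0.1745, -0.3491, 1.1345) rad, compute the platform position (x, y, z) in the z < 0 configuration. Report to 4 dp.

(0.0652, 0.1341, -0.2537)

φ1=0.0°: virtual centre (0.3177, 0.0000, 0.0260), radius l
O2 = (0.3110·cos120.0°, 0.3110·sin120.0°, 0.0513) = (-0.1555, 0.2693, 0.0513)
O3 = (0.2334·cos240.0°, 0.2334·sin240.0°, -0.1359) = (-0.1167, -0.2021, -0.1359)
eliminate P² terms by subtracting sphere 1 from 2 and 3
plane₁₂: -0.9464x+0.5386y+0.0505z = -0.0023
Cramer: x(z) = 0.0193-0.1811z;  y(z) = 0.0296-0.4121z
into |P−O₁|² = l²: 1.2027z² + 0.0317z + -0.0694 = 0;  Δ = 0.3347;  z = -0.2537 or 0.2273 → z<0 root = -0.2537
x = 0.0652, y = 0.1341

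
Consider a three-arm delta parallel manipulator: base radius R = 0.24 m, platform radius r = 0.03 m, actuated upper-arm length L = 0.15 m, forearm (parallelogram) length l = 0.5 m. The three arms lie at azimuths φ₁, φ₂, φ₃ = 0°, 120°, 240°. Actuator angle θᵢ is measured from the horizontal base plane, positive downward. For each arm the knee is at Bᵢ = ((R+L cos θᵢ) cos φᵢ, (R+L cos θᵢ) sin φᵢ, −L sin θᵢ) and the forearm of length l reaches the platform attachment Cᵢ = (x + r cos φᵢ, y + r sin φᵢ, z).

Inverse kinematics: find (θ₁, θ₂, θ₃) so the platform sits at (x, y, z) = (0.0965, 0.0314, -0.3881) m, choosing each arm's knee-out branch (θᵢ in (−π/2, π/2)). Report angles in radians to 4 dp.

θ₁ = -0.2617, θ₂ = 0.4362, θ₃ = 0.6979

rotate P by −φ1: (0.0965, 0.0314, -0.3881)
  A=0.1135, B=-0.3881, C=(l²−L²−A²−y'²−z²)/(2L)=0.2100
  θ1 = atan2(B,A) + arccos(C/0.4044) = -0.2617
φ2=120.0° → target in arm frame (-0.0211, -0.0993)
  A cos θ + B sin θ = C:  0.2311·cos θ + -0.3881·sin θ = 0.0455
  √(A²+B²)=0.4517;  θ2 = -1.0338+1.4700 ≈ 0.4362
arm 3 (φ=240.0°): x'=-0.0754, y'=0.0679
  A cos θ + B sin θ = C:  0.2854·cos θ + -0.3881·sin θ = -0.0307
  √(A²+B²)=0.4818;  θ3 = -0.9366+1.6345 ≈ 0.6979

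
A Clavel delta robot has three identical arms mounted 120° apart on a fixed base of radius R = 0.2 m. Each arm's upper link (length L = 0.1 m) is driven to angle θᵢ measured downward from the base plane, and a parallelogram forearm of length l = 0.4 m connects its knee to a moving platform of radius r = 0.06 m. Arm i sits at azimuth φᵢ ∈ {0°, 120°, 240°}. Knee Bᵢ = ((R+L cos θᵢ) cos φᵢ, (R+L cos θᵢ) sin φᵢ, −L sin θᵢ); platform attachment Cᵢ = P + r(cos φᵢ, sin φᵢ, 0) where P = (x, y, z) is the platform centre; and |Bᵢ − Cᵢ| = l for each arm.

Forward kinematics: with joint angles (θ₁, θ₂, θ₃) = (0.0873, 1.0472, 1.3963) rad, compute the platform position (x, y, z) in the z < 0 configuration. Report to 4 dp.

O1 = (0.2396·cos0.0°, 0.2396·sin0.0°, -0.0087) = (0.2396, 0.0000, -0.0087)
φ2=120.0°: virtual centre (-0.0950, 0.1645, -0.0866), radius l
arm 3 at φ=240.0°: (R−r)+L cos θ3 = 0.1574;  O3 = (-0.0787, -0.1363, -0.0985)
subtract pairs → two planes through P
plane₁₂: -0.6692x+0.3291y+-0.1558z = -0.0139
Cramer: x(z) = 0.0290-0.2591z;  y(z) = 0.0168-0.0535z
into |P−O₁|² = l²: 1.0700z² + 0.1248z + -0.1153 = 0;  Δ = 0.5090;  z = -0.3917 or 0.2751 → z<0 root = -0.3917
x = 0.1305, y = 0.0377

(0.1305, 0.0377, -0.3917)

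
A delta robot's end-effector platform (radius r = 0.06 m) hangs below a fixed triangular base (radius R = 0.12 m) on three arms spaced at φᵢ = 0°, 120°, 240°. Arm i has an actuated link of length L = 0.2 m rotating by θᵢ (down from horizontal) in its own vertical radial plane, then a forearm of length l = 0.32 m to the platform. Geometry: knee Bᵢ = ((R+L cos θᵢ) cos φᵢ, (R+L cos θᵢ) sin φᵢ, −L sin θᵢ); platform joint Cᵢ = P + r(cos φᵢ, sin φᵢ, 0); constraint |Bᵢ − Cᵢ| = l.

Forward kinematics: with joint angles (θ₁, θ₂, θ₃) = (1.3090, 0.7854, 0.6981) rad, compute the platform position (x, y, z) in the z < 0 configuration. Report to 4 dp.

(-0.1338, -0.0140, -0.3979)

S1 = (0.1118·cos0.0°, 0.1118·sin0.0°, -0.1932) = (0.1118, 0.0000, -0.1932)
S2 = (0.2014·cos120.0°, 0.2014·sin120.0°, -0.1414) = (-0.1007, 0.1744, -0.1414)
φ3=240.0°: virtual centre (-0.1066, -0.1846, -0.1286), radius l
|S₂|²−|S₁|² = 0.0108;  |S₃|²−|S₁|² = 0.0122
[-0.4249 0.3489 0.1035]·P = 0.0108;  [-0.4367 -0.3693 0.1293]·P = 0.0122
Cramer: x(z) = -0.0266+0.2694z;  y(z) = -0.0015+0.0314z
into |P−S₁|² = l²: 1.0736z² + 0.3117z + -0.0459 = 0;  Δ = 0.2945;  z = -0.3979 or 0.1075 → z<0 root = -0.3979
x = -0.1338, y = -0.0140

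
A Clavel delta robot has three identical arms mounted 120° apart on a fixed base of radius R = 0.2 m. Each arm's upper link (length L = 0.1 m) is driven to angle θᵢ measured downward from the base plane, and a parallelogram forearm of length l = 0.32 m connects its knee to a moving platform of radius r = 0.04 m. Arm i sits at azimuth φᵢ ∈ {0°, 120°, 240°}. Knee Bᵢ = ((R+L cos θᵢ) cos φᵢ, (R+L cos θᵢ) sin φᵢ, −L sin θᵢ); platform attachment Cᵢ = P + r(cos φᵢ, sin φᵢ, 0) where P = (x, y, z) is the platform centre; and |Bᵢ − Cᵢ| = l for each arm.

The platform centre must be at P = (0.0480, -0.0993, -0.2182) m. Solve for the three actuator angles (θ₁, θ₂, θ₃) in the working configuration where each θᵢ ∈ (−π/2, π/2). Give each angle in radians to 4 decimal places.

θ₁ = 0.0004, θ₂ = 1.3090, θ₃ = -0.1741

φ1=0.0° → target in arm frame (0.0480, -0.0993)
  e−x'=0.1120;  (l²−L²−(e−x')²−y'²−z²)/2L = 0.1119
  γ=atan2(-0.2182,0.1120)=-1.0966;  ψ=arccos(0.4563)=1.0969;  θ1=γ+ψ≈0.0004
rotate P by −φ2: (-0.1100, 0.0081, -0.2182)
  A cos θ + B sin θ = C:  0.2700·cos θ + -0.2182·sin θ = -0.1409
  θ2 = atan2(B,A) + arccos(C/0.3471) = 1.3090
φ3=240.0° → target in arm frame (0.0620, 0.0912)
  A cos θ + B sin θ = C:  0.0980·cos θ + -0.2182·sin θ = 0.1343
  γ=atan2(-0.2182,0.0980)=-1.1487;  ψ=arccos(0.5615)=0.9746;  θ3=γ+ψ≈-0.1741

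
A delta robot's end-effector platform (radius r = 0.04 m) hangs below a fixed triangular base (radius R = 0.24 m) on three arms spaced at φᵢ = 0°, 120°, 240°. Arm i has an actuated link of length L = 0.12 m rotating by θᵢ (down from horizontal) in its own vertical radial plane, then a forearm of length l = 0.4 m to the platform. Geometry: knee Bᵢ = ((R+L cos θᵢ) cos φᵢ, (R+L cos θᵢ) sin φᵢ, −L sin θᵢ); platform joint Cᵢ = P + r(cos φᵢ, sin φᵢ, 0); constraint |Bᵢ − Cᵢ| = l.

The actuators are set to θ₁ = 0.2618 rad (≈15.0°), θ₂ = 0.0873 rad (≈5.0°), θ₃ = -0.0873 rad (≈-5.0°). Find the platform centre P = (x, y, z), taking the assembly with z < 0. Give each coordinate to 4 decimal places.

(-0.0179, -0.0095, -0.2512)

arm 1 at φ=0.0°: (R−r)+L cos θ1 = 0.3159;  O1 = (0.3159, 0.0000, -0.0311)
φ2=120.0°: virtual centre (-0.1598, 0.2767, -0.0105), radius l
φ3=240.0°: virtual centre (-0.1598, -0.2767, 0.0105), radius l
|O₂|²−|O₁|² = 0.0015;  |O₃|²−|O₁|² = 0.0015
linear system: -0.9514x+0.5535y = 0.0015−0.0412z; -0.9514x+-0.5535y = 0.0015−0.0830z
Cramer: x(z) = -0.0015+0.0653z;  y(z) = 0.0000+0.0378z
quadratic in z: (1.0057)z²+(0.0207)z+(-0.0583)=0, √Δ=0.4846 → z ∈ {-0.2512, 0.2306}; z = -0.2512 (taking z<0)
x = -0.0179, y = -0.0095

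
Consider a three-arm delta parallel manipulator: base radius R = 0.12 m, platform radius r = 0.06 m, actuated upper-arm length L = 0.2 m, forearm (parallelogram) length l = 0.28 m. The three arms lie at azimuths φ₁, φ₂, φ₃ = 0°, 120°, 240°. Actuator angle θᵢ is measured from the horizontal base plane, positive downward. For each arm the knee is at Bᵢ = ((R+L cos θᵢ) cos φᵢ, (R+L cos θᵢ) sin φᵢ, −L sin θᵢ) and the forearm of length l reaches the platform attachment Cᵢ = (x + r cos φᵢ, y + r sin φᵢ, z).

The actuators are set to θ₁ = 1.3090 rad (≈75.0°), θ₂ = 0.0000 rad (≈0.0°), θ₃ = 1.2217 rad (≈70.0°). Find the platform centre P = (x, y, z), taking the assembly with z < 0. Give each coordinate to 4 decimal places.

φ1=0.0°: virtual centre (0.1118, 0.0000, -0.1932), radius l
O2 = (0.2600·cos120.0°, 0.2600·sin120.0°, 0.0000) = (-0.1300, 0.2252, 0.0000)
O3 = (0.1284·cos240.0°, 0.1284·sin240.0°, -0.1879) = (-0.0642, -0.1112, -0.1879)
|O₂|²−|O₁|² = 0.0178;  |O₃|²−|O₁|² = 0.0020
linear system: -0.4835x+0.4503y = 0.0178−0.3864z; -0.3519x+-0.2224y = 0.0020−0.0105z
det = 0.2660;  x = -0.0183+0.3408z,  y = 0.0199+-0.4921z
sphere 1 gives Az²+Bz+C=0 with A=1.3583, B=0.2782, C=-0.0238;  B²−4AC=0.2066;  roots -0.2697, 0.0649;  negative root z = -0.2697
x = -0.1102, y = 0.1526

(-0.1102, 0.1526, -0.2697)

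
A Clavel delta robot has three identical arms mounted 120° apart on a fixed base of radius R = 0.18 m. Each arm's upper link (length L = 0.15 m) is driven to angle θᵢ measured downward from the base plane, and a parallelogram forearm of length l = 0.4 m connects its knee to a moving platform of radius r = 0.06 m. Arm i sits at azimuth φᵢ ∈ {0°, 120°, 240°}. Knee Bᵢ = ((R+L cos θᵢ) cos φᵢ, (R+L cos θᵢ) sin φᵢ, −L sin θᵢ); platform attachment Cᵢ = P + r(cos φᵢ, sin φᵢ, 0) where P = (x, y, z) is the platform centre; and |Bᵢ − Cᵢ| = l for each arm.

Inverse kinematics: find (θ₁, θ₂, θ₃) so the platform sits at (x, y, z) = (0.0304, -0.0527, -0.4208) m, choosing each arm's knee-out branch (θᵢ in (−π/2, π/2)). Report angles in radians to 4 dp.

φ1=0.0° → target in arm frame (0.0304, -0.0527)
  A cos θ + B sin θ = C:  0.0896·cos θ + -0.4208·sin θ = -0.1679
  γ=atan2(-0.4208,0.0896)=-1.3610;  ψ=arccos(-0.3903)=1.9718;  θ1=γ+ψ≈0.6108
φ2=120.0° → target in arm frame (-0.0608, 0.0000)
  e−x'=0.1808;  (l²−L²−(e−x')²−y'²−z²)/2L = -0.2409
  γ=atan2(-0.4208,0.1808)=-1.1649;  ψ=arccos(-0.5260)=2.1247;  θ2=γ+ψ≈0.9598
rotate P by −φ3: (0.0304, 0.0527, -0.4208)
  A cos θ + B sin θ = C:  0.0896·cos θ + -0.4208·sin θ = -0.1679
  γ=atan2(-0.4208,0.0896)=-1.3611;  ψ=arccos(-0.3902)=1.9717;  θ3=γ+ψ≈0.6106

θ₁ = 0.6108, θ₂ = 0.9598, θ₃ = 0.6106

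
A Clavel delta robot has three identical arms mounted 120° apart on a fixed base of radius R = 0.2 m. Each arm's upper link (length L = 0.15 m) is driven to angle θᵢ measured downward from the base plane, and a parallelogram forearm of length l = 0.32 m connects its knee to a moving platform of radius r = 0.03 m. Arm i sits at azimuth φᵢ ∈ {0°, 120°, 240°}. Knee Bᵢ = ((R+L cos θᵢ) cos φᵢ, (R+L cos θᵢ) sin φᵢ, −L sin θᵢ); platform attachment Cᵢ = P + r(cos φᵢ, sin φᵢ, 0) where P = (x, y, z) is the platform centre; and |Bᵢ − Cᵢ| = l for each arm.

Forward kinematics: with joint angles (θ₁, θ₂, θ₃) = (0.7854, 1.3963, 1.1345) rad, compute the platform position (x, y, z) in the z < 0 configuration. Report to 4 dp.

(0.0603, -0.0309, -0.3403)

O1 = (0.2761·cos0.0°, 0.2761·sin0.0°, -0.1061) = (0.2761, 0.0000, -0.1061)
φ2=120.0°: virtual centre (-0.0980, 0.1698, -0.1477), radius l
arm 3 at φ=240.0°: e+L cos θ3 = 0.2334;  O3 = (-0.1167, -0.2021, -0.1359)
eliminate P² terms by subtracting sphere 1 from 2 and 3
plane₁₂: -0.7482x+0.3396y+-0.0833z = -0.0272
det = 0.5692;  x = 0.0280+-0.0948z,  y = -0.0185+0.0364z
into |P−O₁|² = l²: 1.0103z² + 0.2578z + -0.0293 = 0;  Δ = 0.1847;  z = -0.3403 or 0.0851 → z<0 root = -0.3403
x = 0.0603, y = -0.0309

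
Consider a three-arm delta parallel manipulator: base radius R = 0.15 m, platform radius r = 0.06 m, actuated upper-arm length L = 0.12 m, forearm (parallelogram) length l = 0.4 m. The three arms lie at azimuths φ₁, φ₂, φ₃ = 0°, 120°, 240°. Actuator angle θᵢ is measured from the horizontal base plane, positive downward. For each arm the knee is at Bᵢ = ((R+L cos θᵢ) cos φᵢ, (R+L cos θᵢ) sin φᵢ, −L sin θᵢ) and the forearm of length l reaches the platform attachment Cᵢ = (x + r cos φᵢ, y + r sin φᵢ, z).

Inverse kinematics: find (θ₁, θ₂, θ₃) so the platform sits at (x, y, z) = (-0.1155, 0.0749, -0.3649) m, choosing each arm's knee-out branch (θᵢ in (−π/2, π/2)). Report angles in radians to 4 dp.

θ₁ = 0.8727, θ₂ = -0.1742, θ₃ = 0.4363

rotate P by −φ1: (-0.1155, 0.0749, -0.3649)
  e−x'=0.2055;  (l²−L²−(e−x')²−y'²−z²)/2L = -0.1475
  γ=atan2(-0.3649,0.2055)=-1.0579;  ψ=arccos(-0.3521)=1.9306;  θ1=γ+ψ≈0.8727
rotate P by −φ2: (0.1226, 0.0626, -0.3649)
  A=-0.0326, B=-0.3649, C=(l²−L²−A²−y'²−z²)/(2L)=0.0311
  θ2 = atan2(B,A) + arccos(C/0.3664) = -0.1742
arm 3 (φ=240.0°): x'=-0.0071, y'=-0.1375
  A=0.0971, B=-0.3649, C=(l²−L²−A²−y'²−z²)/(2L)=-0.0662
  γ=atan2(-0.3649,0.0971)=-1.3107;  ψ=arccos(-0.1753)=1.7470;  θ3=γ+ψ≈0.4363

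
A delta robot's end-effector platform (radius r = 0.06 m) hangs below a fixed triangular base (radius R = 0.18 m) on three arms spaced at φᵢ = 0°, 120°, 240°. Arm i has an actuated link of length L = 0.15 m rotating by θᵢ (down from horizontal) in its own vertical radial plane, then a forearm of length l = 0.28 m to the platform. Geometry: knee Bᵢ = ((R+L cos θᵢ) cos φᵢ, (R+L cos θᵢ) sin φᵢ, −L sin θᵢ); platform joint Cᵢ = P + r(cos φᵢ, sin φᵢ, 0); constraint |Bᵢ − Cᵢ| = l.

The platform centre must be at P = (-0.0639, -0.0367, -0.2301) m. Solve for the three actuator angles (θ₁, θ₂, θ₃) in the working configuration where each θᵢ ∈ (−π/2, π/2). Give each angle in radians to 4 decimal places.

arm 1 (φ=0.0°): x'=-0.0639, y'=-0.0367
  A cos θ + B sin θ = C:  0.1839·cos θ + -0.2301·sin θ = -0.1074
  θ1 = atan2(B,A) + arccos(C/0.2946) = 1.0474
arm 2 (φ=120.0°): x'=0.0002, y'=0.0737
  A=0.1198, B=-0.2301, C=(l²−L²−A²−y'²−z²)/(2L)=-0.0561
  γ=atan2(-0.2301,0.1198)=-1.0907;  ψ=arccos(-0.2163)=1.7888;  θ2=γ+ψ≈0.6982
arm 3 (φ=240.0°): x'=0.0637, y'=-0.0370
  A cos θ + B sin θ = C:  0.0563·cos θ + -0.2301·sin θ = -0.0053
  γ=atan2(-0.2301,0.0563)=-1.3310;  ψ=arccos(-0.0222)=1.5930;  θ3=γ+ψ≈0.2621

θ₁ = 1.0474, θ₂ = 0.6982, θ₃ = 0.2621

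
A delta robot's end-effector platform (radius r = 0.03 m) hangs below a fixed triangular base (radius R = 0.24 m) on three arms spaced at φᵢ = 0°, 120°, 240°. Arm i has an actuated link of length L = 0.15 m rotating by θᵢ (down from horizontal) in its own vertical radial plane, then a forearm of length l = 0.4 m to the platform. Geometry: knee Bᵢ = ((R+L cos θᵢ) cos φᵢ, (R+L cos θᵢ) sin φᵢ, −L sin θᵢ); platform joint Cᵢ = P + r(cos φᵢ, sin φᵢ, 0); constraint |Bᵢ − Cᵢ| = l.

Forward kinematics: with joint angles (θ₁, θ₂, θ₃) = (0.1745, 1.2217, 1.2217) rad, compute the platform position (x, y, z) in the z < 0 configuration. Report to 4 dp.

(0.1240, 0.0000, -0.3506)

centre 1 = (0.3577·cos0.0°, 0.3577·sin0.0°, -0.0260) = (0.3577, 0.0000, -0.0260)
arm 2 at φ=120.0°: e+L cos θ2 = 0.2613;  centre 2 = (-0.1307, 0.2263, -0.1410)
arm 3 at φ=240.0°: e+L cos θ3 = 0.2613;  centre 3 = (-0.1307, -0.2263, -0.1410)
eliminate P² terms by subtracting sphere 1 from 2 and 3
linear system: -0.9768x+0.4526y = -0.0405−-0.2298z; -0.9768x+-0.4526y = -0.0405−-0.2298z
det = 0.8842;  x = 0.0415+-0.2353z,  y = 0.0000+0.0000z
quadratic in z: (1.0554)z²+(0.2009)z+(-0.0593)=0, √Δ=0.5392 → z ∈ {-0.3506, 0.1603}; z = -0.3506 (taking z<0)
x = 0.1240, y = 0.0000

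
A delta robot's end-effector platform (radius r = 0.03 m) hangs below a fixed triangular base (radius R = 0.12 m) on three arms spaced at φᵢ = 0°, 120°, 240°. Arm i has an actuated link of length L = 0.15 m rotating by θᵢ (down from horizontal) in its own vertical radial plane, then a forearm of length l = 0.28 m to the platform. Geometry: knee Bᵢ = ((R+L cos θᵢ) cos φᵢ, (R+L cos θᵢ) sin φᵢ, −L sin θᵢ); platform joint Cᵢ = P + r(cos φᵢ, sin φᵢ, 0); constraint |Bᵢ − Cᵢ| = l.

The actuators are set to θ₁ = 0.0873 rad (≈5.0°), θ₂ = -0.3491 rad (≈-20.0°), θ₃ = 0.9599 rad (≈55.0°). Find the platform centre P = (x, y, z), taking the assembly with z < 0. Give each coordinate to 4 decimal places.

(0.0275, 0.0987, -0.1671)

arm 1 at φ=0.0°: e+L cos θ1 = 0.2394;  centre 1 = (0.2394, 0.0000, -0.0131)
centre 2 = (0.2310·cos120.0°, 0.2310·sin120.0°, 0.0513) = (-0.1155, 0.2000, 0.0513)
arm 3 at φ=240.0°: e+L cos θ3 = 0.1760;  centre 3 = (-0.0880, -0.1525, -0.1229)
subtract pairs → two planes through P
[-0.7098 0.4000 0.1288]·P = -0.0015;  [-0.6549 -0.3049 -0.2196]·P = -0.0114
det = 0.4784;  x = 0.0105+-0.1015z,  y = 0.0148+-0.5021z
quadratic in z: (1.2624)z²+(0.0577)z+(-0.0256)=0, √Δ=0.3642 → z ∈ {-0.1671, 0.1214}; z = -0.1671 (taking z<0)
x = 0.0275, y = 0.0987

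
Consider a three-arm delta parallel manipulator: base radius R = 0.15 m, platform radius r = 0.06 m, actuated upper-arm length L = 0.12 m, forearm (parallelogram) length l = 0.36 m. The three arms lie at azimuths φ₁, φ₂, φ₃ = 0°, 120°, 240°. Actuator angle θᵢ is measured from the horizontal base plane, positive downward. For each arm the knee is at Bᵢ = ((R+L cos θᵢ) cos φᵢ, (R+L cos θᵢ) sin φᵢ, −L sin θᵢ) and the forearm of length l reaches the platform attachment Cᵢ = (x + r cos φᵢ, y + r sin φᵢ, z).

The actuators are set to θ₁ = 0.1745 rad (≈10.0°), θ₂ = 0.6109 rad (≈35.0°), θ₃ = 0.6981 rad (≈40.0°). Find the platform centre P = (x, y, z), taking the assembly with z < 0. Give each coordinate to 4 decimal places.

(0.0681, 0.0116, -0.3523)

O1 = (0.2082·cos0.0°, 0.2082·sin0.0°, -0.0208) = (0.2082, 0.0000, -0.0208)
O2 = (0.1883·cos120.0°, 0.1883·sin120.0°, -0.0688) = (-0.0941, 0.1631, -0.0688)
O3 = (0.1819·cos240.0°, 0.1819·sin240.0°, -0.0771) = (-0.0910, -0.1576, -0.0771)
subtract pairs → two planes through P
[-0.6047 0.3261 -0.0960]·P = -0.0036;  [-0.5983 -0.3151 -0.1126]·P = -0.0047
Cramer: x(z) = 0.0069-0.1737z;  y(z) = 0.0019-0.0276z
into |P−O₁|² = l²: 1.0309z² + 0.1115z + -0.0887 = 0;  Δ = 0.3780;  z = -0.3523 or 0.2441 → z<0 root = -0.3523
x = 0.0681, y = 0.0116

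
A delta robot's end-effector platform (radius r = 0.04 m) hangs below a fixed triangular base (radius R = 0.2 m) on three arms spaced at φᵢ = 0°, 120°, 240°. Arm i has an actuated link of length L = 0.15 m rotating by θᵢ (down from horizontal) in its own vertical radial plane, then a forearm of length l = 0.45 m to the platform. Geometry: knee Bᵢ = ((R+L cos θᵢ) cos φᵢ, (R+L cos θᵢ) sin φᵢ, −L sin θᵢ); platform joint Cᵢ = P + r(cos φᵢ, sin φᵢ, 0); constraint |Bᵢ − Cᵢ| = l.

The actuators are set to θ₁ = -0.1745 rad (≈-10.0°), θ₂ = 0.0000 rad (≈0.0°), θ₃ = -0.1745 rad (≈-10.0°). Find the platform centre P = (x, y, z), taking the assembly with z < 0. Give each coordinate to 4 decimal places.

(0.0083, -0.0144, -0.3096)

O1 = (0.3077·cos0.0°, 0.3077·sin0.0°, 0.0260) = (0.3077, 0.0000, 0.0260)
arm 2 at φ=120.0°: (R−r)+L cos θ2 = 0.3100;  O2 = (-0.1550, 0.2685, 0.0000)
O3 = (0.3077·cos240.0°, 0.3077·sin240.0°, 0.0260) = (-0.1539, -0.2665, 0.0260)
|O₂|²−|O₁|² = 0.0007;  |O₃|²−|O₁|² = 0.0000
linear system: -0.9254x+0.5369y = 0.0007−-0.0521z; -0.9232x+-0.5330y = 0.0000−0.0000z
Cramer: x(z) = -0.0004-0.0281z;  y(z) = 0.0007+0.0486z
quadratic in z: (1.0032)z²+(-0.0347)z+(-0.1069)=0, √Δ=0.6558 → z ∈ {-0.3096, 0.3442}; z = -0.3096 (taking z<0)
x = 0.0083, y = -0.0144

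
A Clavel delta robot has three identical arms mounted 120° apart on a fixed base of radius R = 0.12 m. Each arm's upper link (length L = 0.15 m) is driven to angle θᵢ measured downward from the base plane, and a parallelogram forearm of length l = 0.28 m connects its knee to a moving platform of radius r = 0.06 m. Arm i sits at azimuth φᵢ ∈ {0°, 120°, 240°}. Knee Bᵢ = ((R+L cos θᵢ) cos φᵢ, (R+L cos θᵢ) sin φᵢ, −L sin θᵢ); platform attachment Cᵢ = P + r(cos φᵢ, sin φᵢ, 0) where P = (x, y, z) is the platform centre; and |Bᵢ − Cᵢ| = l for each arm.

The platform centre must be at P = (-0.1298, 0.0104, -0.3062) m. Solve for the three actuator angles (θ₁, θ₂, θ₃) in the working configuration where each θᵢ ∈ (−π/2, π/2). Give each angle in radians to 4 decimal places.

θ₁ = 1.3090, θ₂ = 0.5236, θ₃ = 0.6112

rotate P by −φ1: (-0.1298, 0.0104, -0.3062)
  A cos θ + B sin θ = C:  0.1898·cos θ + -0.3062·sin θ = -0.2466
  γ=atan2(-0.3062,0.1898)=-1.0159;  ψ=arccos(-0.6846)=2.3249;  θ1=γ+ψ≈1.3090
rotate P by −φ2: (0.0739, 0.1072, -0.3062)
  A cos θ + B sin θ = C:  -0.0139·cos θ + -0.3062·sin θ = -0.1652
  θ2 = atan2(B,A) + arccos(C/0.3065) = 0.5236
rotate P by −φ3: (0.0559, -0.1176, -0.3062)
  A=0.0041, B=-0.3062, C=(l²−L²−A²−y'²−z²)/(2L)=-0.1724
  γ=atan2(-0.3062,0.0041)=-1.5574;  ψ=arccos(-0.5628)=2.1686;  θ3=γ+ψ≈0.6112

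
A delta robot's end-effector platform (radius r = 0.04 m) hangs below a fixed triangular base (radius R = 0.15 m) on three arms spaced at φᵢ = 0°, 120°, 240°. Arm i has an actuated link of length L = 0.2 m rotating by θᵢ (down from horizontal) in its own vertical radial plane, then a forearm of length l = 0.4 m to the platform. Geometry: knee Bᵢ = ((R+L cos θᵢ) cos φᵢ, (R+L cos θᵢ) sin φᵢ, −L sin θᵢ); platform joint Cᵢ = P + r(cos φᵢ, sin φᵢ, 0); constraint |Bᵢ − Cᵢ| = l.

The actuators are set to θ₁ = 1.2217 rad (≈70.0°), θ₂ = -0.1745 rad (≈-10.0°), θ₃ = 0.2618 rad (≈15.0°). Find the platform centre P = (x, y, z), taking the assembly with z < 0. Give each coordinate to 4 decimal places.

(-0.2032, 0.0488, -0.2976)

S1 = (0.1784·cos0.0°, 0.1784·sin0.0°, -0.1879) = (0.1784, 0.0000, -0.1879)
arm 2 at φ=120.0°: e+L cos θ2 = 0.3070;  S2 = (-0.1535, 0.2658, 0.0347)
arm 3 at φ=240.0°: e+L cos θ3 = 0.3032;  S3 = (-0.1516, -0.2626, -0.0518)
|S₂|²−|S₁|² = 0.0283;  |S₃|²−|S₁|² = 0.0275
[-0.6638 0.5317 0.4453]·P = 0.0283;  [-0.6600 -0.5251 0.2723]·P = 0.0275
Cramer: x(z) = -0.0421+0.5413z;  y(z) = 0.0006-0.1617z
quadratic in z: (1.3192)z²+(0.1369)z+(-0.0761)=0, √Δ=0.6481 → z ∈ {-0.2976, 0.1938}; z = -0.2976 (taking z<0)
x = -0.2032, y = 0.0488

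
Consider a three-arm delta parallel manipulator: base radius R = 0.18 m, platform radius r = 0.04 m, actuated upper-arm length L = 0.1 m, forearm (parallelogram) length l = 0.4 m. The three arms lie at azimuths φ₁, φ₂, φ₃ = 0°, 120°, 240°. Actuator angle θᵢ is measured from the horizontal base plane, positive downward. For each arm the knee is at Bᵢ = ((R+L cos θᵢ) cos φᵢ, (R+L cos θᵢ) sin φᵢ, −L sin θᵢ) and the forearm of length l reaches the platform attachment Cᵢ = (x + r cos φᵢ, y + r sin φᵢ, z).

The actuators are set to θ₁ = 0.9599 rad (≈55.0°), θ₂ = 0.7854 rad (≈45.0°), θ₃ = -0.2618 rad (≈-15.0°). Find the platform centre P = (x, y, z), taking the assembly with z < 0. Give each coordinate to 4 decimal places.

(-0.0771, -0.0957, -0.3567)

O1 = (0.1974·cos0.0°, 0.1974·sin0.0°, -0.0819) = (0.1974, 0.0000, -0.0819)
O2 = (0.2107·cos120.0°, 0.2107·sin120.0°, -0.0707) = (-0.1054, 0.1825, -0.0707)
O3 = (0.2366·cos240.0°, 0.2366·sin240.0°, 0.0259) = (-0.1183, -0.2049, 0.0259)
|O₂|²−|O₁|² = 0.0037;  |O₃|²−|O₁|² = 0.0110
linear system: -0.6054x+0.3650y = 0.0037−0.0224z; -0.6313x+-0.4098y = 0.0110−0.2156z
Cramer: x(z) = -0.0116+0.1836z;  y(z) = -0.0090+0.2432z
sphere 1 gives Az²+Bz+C=0 with A=1.0929, B=0.0827, C=-0.1096;  B²−4AC=0.4858;  roots -0.3567, 0.2810;  negative root z = -0.3567
x = -0.0771, y = -0.0957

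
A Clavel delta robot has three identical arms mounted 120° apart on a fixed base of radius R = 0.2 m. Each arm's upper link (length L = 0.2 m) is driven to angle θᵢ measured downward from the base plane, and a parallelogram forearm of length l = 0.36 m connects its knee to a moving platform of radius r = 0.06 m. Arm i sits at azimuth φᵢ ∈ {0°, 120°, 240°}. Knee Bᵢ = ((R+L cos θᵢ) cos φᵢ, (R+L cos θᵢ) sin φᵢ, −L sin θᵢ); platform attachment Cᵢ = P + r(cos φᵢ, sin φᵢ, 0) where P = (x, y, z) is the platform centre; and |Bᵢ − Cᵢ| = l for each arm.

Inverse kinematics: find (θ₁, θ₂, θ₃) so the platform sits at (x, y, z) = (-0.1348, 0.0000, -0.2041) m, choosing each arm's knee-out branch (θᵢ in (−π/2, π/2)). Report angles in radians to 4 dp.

arm 1 (φ=0.0°): x'=-0.1348, y'=0.0000
  A=0.2748, B=-0.2041, C=(l²−L²−A²−y'²−z²)/(2L)=-0.0689
  γ=atan2(-0.2041,0.2748)=-0.6388;  ψ=arccos(-0.2014)=1.7736;  θ1=γ+ψ≈1.1347
rotate P by −φ2: (0.0674, 0.1167, -0.2041)
  e−x'=0.0726;  (l²−L²−(e−x')²−y'²−z²)/2L = 0.0726
  θ2 = atan2(B,A) + arccos(C/0.2166) = -0.0001
arm 3 (φ=240.0°): x'=0.0674, y'=-0.1167
  e−x'=0.0726;  (l²−L²−(e−x')²−y'²−z²)/2L = 0.0726
  √(A²+B²)=0.2166;  θ3 = -1.2290+1.2290 ≈ -0.0001

θ₁ = 1.1347, θ₂ = -0.0001, θ₃ = -0.0001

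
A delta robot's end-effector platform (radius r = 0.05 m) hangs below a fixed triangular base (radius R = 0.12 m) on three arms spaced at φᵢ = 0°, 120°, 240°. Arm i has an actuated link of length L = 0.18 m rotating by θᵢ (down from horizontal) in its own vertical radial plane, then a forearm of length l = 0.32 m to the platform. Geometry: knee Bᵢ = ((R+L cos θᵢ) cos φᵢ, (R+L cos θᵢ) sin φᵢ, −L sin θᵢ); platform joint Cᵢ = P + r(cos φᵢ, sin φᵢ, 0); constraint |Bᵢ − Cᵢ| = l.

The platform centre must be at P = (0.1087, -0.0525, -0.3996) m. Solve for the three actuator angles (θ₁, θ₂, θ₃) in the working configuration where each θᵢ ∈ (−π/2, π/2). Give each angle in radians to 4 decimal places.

θ₁ = 0.6109, θ₂ = 1.3089, θ₃ = 1.0473

rotate P by −φ1: (0.1087, -0.0525, -0.3996)
  A cos θ + B sin θ = C:  -0.0387·cos θ + -0.3996·sin θ = -0.2609
  γ=atan2(-0.3996,-0.0387)=-1.6673;  ψ=arccos(-0.6499)=2.2783;  θ1=γ+ψ≈0.6109
φ2=120.0° → target in arm frame (-0.0998, -0.0679)
  A cos θ + B sin θ = C:  0.1698·cos θ + -0.3996·sin θ = -0.3420
  √(A²+B²)=0.4342;  θ2 = -1.1690+2.4779 ≈ 1.3089
arm 3 (φ=240.0°): x'=-0.0089, y'=0.1204
  A=0.0789, B=-0.3996, C=(l²−L²−A²−y'²−z²)/(2L)=-0.3067
  θ3 = atan2(B,A) + arccos(C/0.4073) = 1.0473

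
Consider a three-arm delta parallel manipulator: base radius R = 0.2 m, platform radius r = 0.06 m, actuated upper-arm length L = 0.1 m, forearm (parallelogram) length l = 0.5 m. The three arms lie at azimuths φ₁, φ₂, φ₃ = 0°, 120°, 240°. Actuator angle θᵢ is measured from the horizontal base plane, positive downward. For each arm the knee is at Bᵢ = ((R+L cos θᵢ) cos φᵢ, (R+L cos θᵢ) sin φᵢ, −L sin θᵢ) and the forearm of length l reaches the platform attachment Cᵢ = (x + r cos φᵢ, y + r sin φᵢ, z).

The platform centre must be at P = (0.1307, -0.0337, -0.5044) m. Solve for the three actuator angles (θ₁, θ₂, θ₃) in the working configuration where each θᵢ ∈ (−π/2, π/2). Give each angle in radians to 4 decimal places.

φ1=0.0° → target in arm frame (0.1307, -0.0337)
  e−x'=0.0093;  (l²−L²−(e−x')²−y'²−z²)/2L = -0.0782
  γ=atan2(-0.5044,0.0093)=-1.5524;  ψ=arccos(-0.1550)=1.7264;  θ1=γ+ψ≈0.1741
rotate P by −φ2: (-0.0945, -0.0963, -0.5044)
  A cos θ + B sin θ = C:  0.2345·cos θ + -0.5044·sin θ = -0.3935
  θ2 = atan2(B,A) + arccos(C/0.5563) = 1.2211
rotate P by −φ3: (-0.0362, 0.1300, -0.5044)
  A cos θ + B sin θ = C:  0.1762·cos θ + -0.5044·sin θ = -0.3118
  √(A²+B²)=0.5343;  θ3 = -1.2348+2.1940 ≈ 0.9592

θ₁ = 0.1741, θ₂ = 1.2211, θ₃ = 0.9592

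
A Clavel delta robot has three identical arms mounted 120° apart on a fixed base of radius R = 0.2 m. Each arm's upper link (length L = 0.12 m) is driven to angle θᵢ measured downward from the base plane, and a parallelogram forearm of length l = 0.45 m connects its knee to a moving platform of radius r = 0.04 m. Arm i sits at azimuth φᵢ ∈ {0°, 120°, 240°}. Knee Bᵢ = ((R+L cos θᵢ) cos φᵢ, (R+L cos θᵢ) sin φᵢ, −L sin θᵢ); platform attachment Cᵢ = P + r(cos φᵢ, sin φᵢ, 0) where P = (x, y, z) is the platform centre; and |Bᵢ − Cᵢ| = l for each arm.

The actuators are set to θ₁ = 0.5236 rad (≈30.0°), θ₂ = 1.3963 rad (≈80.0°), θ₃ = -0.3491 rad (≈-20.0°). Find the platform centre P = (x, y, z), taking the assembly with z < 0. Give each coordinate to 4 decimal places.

(0.0145, -0.1935, -0.3807)

centre 1 = (0.2639·cos0.0°, 0.2639·sin0.0°, -0.0600) = (0.2639, 0.0000, -0.0600)
φ2=120.0°: virtual centre (-0.0904, 0.1566, -0.1182), radius l
arm 3 at φ=240.0°: e+L cos θ3 = 0.2728;  centre 3 = (-0.1364, -0.2362, 0.0410)
|centre ₂|²−|centre ₁|² = -0.0266;  |centre ₃|²−|centre ₁|² = 0.0028
linear system: -0.7087x+0.3132y = -0.0266−-0.1164z; -0.8006x+-0.4724y = 0.0028−0.2021z
Cramer: x(z) = 0.0199+0.0142z;  y(z) = -0.0398+0.4037z
quadratic in z: (1.1631)z²+(0.0809)z+(-0.1378)=0, √Δ=0.8048 → z ∈ {-0.3807, 0.3111}; z = -0.3807 (taking z<0)
x = 0.0145, y = -0.1935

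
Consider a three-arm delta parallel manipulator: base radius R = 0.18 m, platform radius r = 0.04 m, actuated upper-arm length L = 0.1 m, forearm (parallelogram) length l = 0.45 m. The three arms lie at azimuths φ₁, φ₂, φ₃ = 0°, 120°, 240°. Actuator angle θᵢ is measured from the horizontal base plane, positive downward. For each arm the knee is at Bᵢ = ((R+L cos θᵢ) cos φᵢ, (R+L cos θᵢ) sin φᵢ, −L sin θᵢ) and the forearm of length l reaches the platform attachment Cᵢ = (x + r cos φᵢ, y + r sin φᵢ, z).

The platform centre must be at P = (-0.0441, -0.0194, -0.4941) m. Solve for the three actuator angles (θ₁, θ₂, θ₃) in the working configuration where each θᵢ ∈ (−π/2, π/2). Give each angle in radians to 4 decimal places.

θ₁ = 1.3087, θ₂ = 1.0469, θ₃ = 0.8724

arm 1 (φ=0.0°): x'=-0.0441, y'=-0.0194
  e−x'=0.1841;  (l²−L²−(e−x')²−y'²−z²)/2L = -0.4295
  θ1 = atan2(B,A) + arccos(C/0.5273) = 1.3087
rotate P by −φ2: (0.0052, 0.0479, -0.4941)
  e−x'=0.1348;  (l²−L²−(e−x')²−y'²−z²)/2L = -0.3604
  √(A²+B²)=0.5121;  θ2 = -1.3046+2.3515 ≈ 1.0469
arm 3 (φ=240.0°): x'=0.0389, y'=-0.0285
  A=0.1011, B=-0.4941, C=(l²−L²−A²−y'²−z²)/(2L)=-0.3134
  √(A²+B²)=0.5043;  θ3 = -1.3689+2.2413 ≈ 0.8724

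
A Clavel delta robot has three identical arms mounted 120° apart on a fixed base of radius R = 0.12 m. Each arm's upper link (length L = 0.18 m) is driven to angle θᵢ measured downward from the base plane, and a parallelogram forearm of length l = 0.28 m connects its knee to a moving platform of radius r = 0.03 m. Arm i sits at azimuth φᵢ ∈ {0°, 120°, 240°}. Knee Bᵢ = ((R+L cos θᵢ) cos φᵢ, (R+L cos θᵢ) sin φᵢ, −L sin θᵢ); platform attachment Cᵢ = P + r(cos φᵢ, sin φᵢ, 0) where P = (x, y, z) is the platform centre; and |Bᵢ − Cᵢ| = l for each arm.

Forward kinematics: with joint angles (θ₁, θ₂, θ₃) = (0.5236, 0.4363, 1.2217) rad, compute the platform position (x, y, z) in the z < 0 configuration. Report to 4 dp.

(0.0487, 0.1023, -0.2605)

arm 1 at φ=0.0°: ρ1 = 0.2459;  centre 1 = (0.2459, 0.0000, -0.0900)
centre 2 = (0.2531·cos120.0°, 0.2531·sin120.0°, -0.0761) = (-0.1266, 0.2192, -0.0761)
φ3=240.0°: virtual centre (-0.0758, -0.1313, -0.1691), radius l
|centre ₂|²−|centre ₁|² = 0.0013;  |centre ₃|²−|centre ₁|² = -0.0170
plane₁₂: -0.7449x+0.4384y+0.0279z = 0.0013
det = 0.4776;  x = 0.0149+-0.1300z,  y = 0.0282+-0.2844z
quadratic in z: (1.0978)z²+(0.2240)z+(-0.0161)=0, √Δ=0.3479 → z ∈ {-0.2605, 0.0564}; z = -0.2605 (taking z<0)
x = 0.0487, y = 0.1023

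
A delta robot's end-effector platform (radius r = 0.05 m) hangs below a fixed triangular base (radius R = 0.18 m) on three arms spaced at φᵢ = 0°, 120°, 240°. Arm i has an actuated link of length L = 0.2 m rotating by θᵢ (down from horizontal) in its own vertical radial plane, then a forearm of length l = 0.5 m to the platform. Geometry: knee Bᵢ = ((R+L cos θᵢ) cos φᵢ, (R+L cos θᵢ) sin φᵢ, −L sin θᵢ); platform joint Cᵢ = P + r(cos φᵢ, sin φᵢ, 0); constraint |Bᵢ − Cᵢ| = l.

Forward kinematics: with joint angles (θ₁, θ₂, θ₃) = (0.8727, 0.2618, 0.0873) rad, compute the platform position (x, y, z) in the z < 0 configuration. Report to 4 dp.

φ1=0.0°: virtual centre (0.2586, 0.0000, -0.1532), radius l
O2 = (0.3232·cos120.0°, 0.3232·sin120.0°, -0.0518) = (-0.1616, 0.2799, -0.0518)
arm 3 at φ=240.0°: ρ3 = 0.3292;  O3 = (-0.1646, -0.2851, -0.0174)
eliminate P² terms by subtracting sphere 1 from 2 and 3
plane₁₂: -0.8403x+0.5598y+0.2029z = 0.0168
det = 0.9529;  x = -0.0209+0.2809z,  y = -0.0013+0.0592z
sphere 1 gives Az²+Bz+C=0 with A=1.0824, B=0.1493, C=-0.1485;  B²−4AC=0.6651;  roots -0.4457, 0.3077;  negative root z = -0.4457
x = -0.1461, y = -0.0277

(-0.1461, -0.0277, -0.4457)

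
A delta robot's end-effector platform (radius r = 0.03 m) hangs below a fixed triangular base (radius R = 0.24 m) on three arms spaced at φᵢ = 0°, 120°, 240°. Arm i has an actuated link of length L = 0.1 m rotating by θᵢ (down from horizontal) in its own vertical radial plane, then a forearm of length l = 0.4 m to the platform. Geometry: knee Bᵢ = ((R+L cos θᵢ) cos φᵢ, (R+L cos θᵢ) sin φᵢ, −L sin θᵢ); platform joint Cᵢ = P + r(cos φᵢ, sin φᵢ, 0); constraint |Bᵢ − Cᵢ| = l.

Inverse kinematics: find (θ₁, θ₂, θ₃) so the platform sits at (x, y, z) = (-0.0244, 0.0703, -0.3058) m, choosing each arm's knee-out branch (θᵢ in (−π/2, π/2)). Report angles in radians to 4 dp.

φ1=0.0° → target in arm frame (-0.0244, 0.0703)
  A cos θ + B sin θ = C:  0.2344·cos θ + -0.3058·sin θ = -0.0170
  θ1 = atan2(B,A) + arccos(C/0.3853) = 0.6981
rotate P by −φ2: (0.0731, -0.0140, -0.3058)
  A cos θ + B sin θ = C:  0.1369·cos θ + -0.3058·sin θ = 0.1877
  √(A²+B²)=0.3351;  θ2 = -1.1498+0.9761 ≈ -0.1737
φ3=240.0° → target in arm frame (-0.0487, -0.0563)
  A cos θ + B sin θ = C:  0.2587·cos θ + -0.3058·sin θ = -0.0680
  θ3 = atan2(B,A) + arccos(C/0.4005) = 0.8727

θ₁ = 0.6981, θ₂ = -0.1737, θ₃ = 0.8727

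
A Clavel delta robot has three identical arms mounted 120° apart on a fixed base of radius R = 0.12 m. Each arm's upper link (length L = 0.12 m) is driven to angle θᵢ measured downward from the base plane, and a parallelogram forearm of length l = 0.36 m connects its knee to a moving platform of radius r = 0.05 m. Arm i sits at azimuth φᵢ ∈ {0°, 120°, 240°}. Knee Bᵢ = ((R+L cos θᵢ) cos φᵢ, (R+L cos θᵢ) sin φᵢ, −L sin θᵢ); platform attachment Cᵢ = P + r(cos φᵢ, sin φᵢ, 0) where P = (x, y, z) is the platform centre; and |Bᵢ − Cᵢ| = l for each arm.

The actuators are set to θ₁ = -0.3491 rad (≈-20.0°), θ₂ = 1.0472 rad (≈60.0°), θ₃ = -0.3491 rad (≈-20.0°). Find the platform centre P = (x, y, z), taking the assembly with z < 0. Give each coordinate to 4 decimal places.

(0.0956, -0.1656, -0.2665)

arm 1 at φ=0.0°: ρ1 = 0.1828;  centre 1 = (0.1828, 0.0000, 0.0410)
arm 2 at φ=120.0°: ρ2 = 0.1300;  centre 2 = (-0.0650, 0.1126, -0.1039)
centre 3 = (0.1828·cos240.0°, 0.1828·sin240.0°, 0.0410) = (-0.0914, -0.1583, 0.0410)
|centre ₂|²−|centre ₁|² = -0.0074;  |centre ₃|²−|centre ₁|² = 0.0000
plane₁₂: -0.4955x+0.2252y+-0.2899z = -0.0074
Cramer: x(z) = 0.0083-0.3274z;  y(z) = -0.0144+0.5671z
sphere 1 gives Az²+Bz+C=0 with A=1.4288, B=0.0157, C=-0.0973;  B²−4AC=0.5563;  roots -0.2665, 0.2555;  negative root z = -0.2665
x = 0.0956, y = -0.1656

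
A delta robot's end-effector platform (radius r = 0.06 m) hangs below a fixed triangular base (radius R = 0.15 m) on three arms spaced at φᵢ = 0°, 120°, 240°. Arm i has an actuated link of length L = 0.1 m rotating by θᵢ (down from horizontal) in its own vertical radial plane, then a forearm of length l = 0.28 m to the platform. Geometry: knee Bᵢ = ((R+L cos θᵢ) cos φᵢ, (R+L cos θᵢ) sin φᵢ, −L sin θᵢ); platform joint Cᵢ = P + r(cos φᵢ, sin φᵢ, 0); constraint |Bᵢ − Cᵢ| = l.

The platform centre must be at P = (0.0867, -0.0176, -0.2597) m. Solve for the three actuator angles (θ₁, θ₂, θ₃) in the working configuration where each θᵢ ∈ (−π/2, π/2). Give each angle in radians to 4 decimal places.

θ₁ = 0.0005, θ₂ = 0.9602, θ₃ = 0.7855

rotate P by −φ1: (0.0867, -0.0176, -0.2597)
  e−x'=0.0033;  (l²−L²−(e−x')²−y'²−z²)/2L = 0.0032
  γ=atan2(-0.2597,0.0033)=-1.5581;  ψ=arccos(0.0122)=1.5586;  θ1=γ+ψ≈0.0005
arm 2 (φ=120.0°): x'=-0.0586, y'=-0.0663
  A=0.1486, B=-0.2597, C=(l²−L²−A²−y'²−z²)/(2L)=-0.1276
  γ=atan2(-0.2597,0.1486)=-1.0511;  ψ=arccos(-0.4264)=2.0113;  θ2=γ+ψ≈0.9602
φ3=240.0° → target in arm frame (-0.0281, 0.0839)
  A=0.1181, B=-0.2597, C=(l²−L²−A²−y'²−z²)/(2L)=-0.1002
  θ3 = atan2(B,A) + arccos(C/0.2853) = 0.7855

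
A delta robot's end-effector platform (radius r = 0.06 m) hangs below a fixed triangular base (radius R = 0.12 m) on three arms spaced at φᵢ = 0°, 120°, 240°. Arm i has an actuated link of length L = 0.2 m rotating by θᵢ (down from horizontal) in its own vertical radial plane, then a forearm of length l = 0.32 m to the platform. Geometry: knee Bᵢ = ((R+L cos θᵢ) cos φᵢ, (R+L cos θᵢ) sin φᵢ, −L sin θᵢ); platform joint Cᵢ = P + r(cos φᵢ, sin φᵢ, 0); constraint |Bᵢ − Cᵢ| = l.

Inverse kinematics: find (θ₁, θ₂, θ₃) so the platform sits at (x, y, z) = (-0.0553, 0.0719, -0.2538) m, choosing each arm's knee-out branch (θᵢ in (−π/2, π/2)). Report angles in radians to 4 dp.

θ₁ = 0.6111, θ₂ = -0.0875, θ₃ = 0.5237

arm 1 (φ=0.0°): x'=-0.0553, y'=0.0719
  A cos θ + B sin θ = C:  0.1153·cos θ + -0.2538·sin θ = -0.0512
  √(A²+B²)=0.2788;  θ1 = -1.1444+1.7555 ≈ 0.6111
rotate P by −φ2: (0.0899, 0.0119, -0.2538)
  A cos θ + B sin θ = C:  -0.0299·cos θ + -0.2538·sin θ = -0.0076
  γ=atan2(-0.2538,-0.0299)=-1.6881;  ψ=arccos(-0.0299)=1.6007;  θ2=γ+ψ≈-0.0875
rotate P by −φ3: (-0.0346, -0.0838, -0.2538)
  A=0.0946, B=-0.2538, C=(l²−L²−A²−y'²−z²)/(2L)=-0.0450
  θ3 = atan2(B,A) + arccos(C/0.2709) = 0.5237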